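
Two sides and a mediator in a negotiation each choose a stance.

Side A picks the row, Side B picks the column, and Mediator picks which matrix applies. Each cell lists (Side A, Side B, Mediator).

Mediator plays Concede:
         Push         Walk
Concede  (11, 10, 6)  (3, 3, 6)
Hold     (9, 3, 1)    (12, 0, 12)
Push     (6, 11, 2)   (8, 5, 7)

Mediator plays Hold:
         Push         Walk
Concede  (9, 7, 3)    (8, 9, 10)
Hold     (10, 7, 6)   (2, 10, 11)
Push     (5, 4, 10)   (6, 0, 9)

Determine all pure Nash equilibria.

(Concede, Push, Concede), (Concede, Walk, Hold)

Side A against (Push, Concede): payoffs 11, 9, 6 → best response Concede.
Side A against (Push, Hold): payoffs 9, 10, 5 → best response Hold.
Side A against (Walk, Concede): payoffs 3, 12, 8 → best response Hold.
Side A against (Walk, Hold): payoffs 8, 2, 6 → best response Concede.
Side B against (Concede, Concede): payoffs 10, 3 → best response Push.
Side B against (Concede, Hold): payoffs 7, 9 → best response Walk.
Side B against (Hold, Concede): payoffs 3, 0 → best response Push.
Side B against (Hold, Hold): payoffs 7, 10 → best response Walk.
Side B against (Push, Concede): payoffs 11, 5 → best response Push.
Side B against (Push, Hold): payoffs 4, 0 → best response Push.
Mediator against (Concede, Push): payoffs 6, 3 → best response Concede.
Mediator against (Concede, Walk): payoffs 6, 10 → best response Hold.
Mediator against (Hold, Push): payoffs 1, 6 → best response Hold.
Mediator against (Hold, Walk): payoffs 12, 11 → best response Concede.
Mediator against (Push, Push): payoffs 2, 10 → best response Hold.
Mediator against (Push, Walk): payoffs 7, 9 → best response Hold.
Mutual best responses: (Concede, Push, Concede); (Concede, Walk, Hold).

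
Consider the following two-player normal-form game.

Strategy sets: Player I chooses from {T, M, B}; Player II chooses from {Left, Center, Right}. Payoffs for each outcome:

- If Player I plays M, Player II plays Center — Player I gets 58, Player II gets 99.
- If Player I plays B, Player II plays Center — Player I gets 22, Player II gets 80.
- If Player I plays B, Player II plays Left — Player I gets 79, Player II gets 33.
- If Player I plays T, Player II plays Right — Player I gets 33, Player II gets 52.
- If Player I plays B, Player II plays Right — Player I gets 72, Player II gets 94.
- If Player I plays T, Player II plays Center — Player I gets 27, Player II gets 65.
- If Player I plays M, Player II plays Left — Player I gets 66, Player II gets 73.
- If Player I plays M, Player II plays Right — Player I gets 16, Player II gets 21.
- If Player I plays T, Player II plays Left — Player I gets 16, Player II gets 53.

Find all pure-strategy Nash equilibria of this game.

The pure Nash equilibria are (M, Center); (B, Right).

Mark each player's best response to every combination of opponents' strategies; a profile where every player is best-responding is a pure Nash equilibrium.
Player I against Left: payoffs 16, 66, 79 → best response B.
Player I against Center: payoffs 27, 58, 22 → best response M.
Player I against Right: payoffs 33, 16, 72 → best response B.
Player II against T: payoffs 53, 65, 52 → best response Center.
Player II against M: payoffs 73, 99, 21 → best response Center.
Player II against B: payoffs 33, 80, 94 → best response Right.
Mutual best responses: (M, Center); (B, Right).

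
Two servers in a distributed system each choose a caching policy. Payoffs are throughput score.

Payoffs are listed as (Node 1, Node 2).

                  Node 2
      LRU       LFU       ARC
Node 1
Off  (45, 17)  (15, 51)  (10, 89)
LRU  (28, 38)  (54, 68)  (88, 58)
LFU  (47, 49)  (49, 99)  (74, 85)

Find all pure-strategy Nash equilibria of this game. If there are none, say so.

Node 1 against LRU: payoffs 45, 28, 47 → best response LFU.
Node 1 against LFU: payoffs 15, 54, 49 → best response LRU.
Node 1 against ARC: payoffs 10, 88, 74 → best response LRU.
Node 2 against Off: payoffs 17, 51, 89 → best response ARC.
Node 2 against LRU: payoffs 38, 68, 58 → best response LFU.
Node 2 against LFU: payoffs 49, 99, 85 → best response LFU.
Mutual best responses: (LRU, LFU).

(LRU, LFU)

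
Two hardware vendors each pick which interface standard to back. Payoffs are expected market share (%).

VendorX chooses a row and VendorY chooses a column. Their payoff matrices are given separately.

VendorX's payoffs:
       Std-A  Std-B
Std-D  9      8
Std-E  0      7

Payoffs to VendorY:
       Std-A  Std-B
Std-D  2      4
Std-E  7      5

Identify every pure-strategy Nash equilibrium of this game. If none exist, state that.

For each strategy profile, look for a profitable unilateral deviation.
(Std-D, Std-A): VendorY can switch to Std-B (2 → 4). Not NE.
(Std-D, Std-B): VendorX gets 8, best alternative 7; VendorY gets 4, best alternative 2. No profitable deviation — NE.
(Std-E, Std-A): VendorX can switch to Std-D (0 → 9). Not NE.
(Std-E, Std-B): VendorX can switch to Std-D (7 → 8). Not NE.

(Std-D, Std-B)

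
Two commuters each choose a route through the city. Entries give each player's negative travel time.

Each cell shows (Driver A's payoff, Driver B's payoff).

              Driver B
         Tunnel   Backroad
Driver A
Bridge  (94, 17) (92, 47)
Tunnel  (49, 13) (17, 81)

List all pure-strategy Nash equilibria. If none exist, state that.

Driver A against Tunnel: payoffs 94, 49 → best response Bridge.
Driver A against Backroad: payoffs 92, 17 → best response Bridge.
Driver B against Bridge: payoffs 17, 47 → best response Backroad.
Driver B against Tunnel: payoffs 13, 81 → best response Backroad.
Mutual best responses: (Bridge, Backroad).

(Bridge, Backroad)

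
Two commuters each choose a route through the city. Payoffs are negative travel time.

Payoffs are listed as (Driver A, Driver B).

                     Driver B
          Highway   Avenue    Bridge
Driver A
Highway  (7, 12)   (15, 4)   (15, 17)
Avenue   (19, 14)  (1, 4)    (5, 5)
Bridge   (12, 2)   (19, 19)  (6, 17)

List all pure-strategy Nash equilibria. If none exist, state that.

Driver A against Highway: payoffs 7, 19, 12 → best response Avenue.
Driver A against Avenue: payoffs 15, 1, 19 → best response Bridge.
Driver A against Bridge: payoffs 15, 5, 6 → best response Highway.
Driver B against Highway: payoffs 12, 4, 17 → best response Bridge.
Driver B against Avenue: payoffs 14, 4, 5 → best response Highway.
Driver B against Bridge: payoffs 2, 19, 17 → best response Avenue.
Mutual best responses: (Highway, Bridge); (Avenue, Highway); (Bridge, Avenue).

Pure-strategy Nash equilibria: (Highway, Bridge) and (Avenue, Highway) and (Bridge, Avenue)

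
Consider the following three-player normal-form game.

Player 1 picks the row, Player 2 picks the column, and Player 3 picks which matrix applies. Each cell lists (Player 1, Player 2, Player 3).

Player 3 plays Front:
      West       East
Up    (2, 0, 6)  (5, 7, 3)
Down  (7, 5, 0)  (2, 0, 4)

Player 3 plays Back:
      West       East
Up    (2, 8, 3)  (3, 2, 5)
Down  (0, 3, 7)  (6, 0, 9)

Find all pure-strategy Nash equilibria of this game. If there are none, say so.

none

Player 1 against (West, Front): payoffs 2, 7 → best response Down.
Player 1 against (West, Back): payoffs 2, 0 → best response Up.
Player 1 against (East, Front): payoffs 5, 2 → best response Up.
Player 1 against (East, Back): payoffs 3, 6 → best response Down.
Player 2 against (Up, Front): payoffs 0, 7 → best response East.
Player 2 against (Up, Back): payoffs 8, 2 → best response West.
Player 2 against (Down, Front): payoffs 5, 0 → best response West.
Player 2 against (Down, Back): payoffs 3, 0 → best response West.
Player 3 against (Up, West): payoffs 6, 3 → best response Front.
Player 3 against (Up, East): payoffs 3, 5 → best response Back.
Player 3 against (Down, West): payoffs 0, 7 → best response Back.
Player 3 against (Down, East): payoffs 4, 9 → best response Back.
No profile is a mutual best response for all players.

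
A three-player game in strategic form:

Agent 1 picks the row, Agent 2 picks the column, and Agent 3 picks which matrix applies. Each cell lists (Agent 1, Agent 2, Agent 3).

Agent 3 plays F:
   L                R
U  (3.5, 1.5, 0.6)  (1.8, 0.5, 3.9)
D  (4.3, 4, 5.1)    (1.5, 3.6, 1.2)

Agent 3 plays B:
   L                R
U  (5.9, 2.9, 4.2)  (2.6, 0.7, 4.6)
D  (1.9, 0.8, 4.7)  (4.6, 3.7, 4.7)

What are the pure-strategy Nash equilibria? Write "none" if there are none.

Mark each player's best response to every combination of opponents' strategies; a profile where every player is best-responding is a pure Nash equilibrium.
Agent 1 against (L, F): payoffs 3.5, 4.3 → best response D.
Agent 1 against (L, B): payoffs 5.9, 1.9 → best response U.
Agent 1 against (R, F): payoffs 1.8, 1.5 → best response U.
Agent 1 against (R, B): payoffs 2.6, 4.6 → best response D.
Agent 2 against (U, F): payoffs 1.5, 0.5 → best response L.
Agent 2 against (U, B): payoffs 2.9, 0.7 → best response L.
Agent 2 against (D, F): payoffs 4, 3.6 → best response L.
Agent 2 against (D, B): payoffs 0.8, 3.7 → best response R.
Agent 3 against (U, L): payoffs 0.6, 4.2 → best response B.
Agent 3 against (U, R): payoffs 3.9, 4.6 → best response B.
Agent 3 against (D, L): payoffs 5.1, 4.7 → best response F.
Agent 3 against (D, R): payoffs 1.2, 4.7 → best response B.
Mutual best responses: (U, L, B); (D, L, F); (D, R, B).

Pure-strategy Nash equilibria: (U, L, B), (D, L, F), (D, R, B)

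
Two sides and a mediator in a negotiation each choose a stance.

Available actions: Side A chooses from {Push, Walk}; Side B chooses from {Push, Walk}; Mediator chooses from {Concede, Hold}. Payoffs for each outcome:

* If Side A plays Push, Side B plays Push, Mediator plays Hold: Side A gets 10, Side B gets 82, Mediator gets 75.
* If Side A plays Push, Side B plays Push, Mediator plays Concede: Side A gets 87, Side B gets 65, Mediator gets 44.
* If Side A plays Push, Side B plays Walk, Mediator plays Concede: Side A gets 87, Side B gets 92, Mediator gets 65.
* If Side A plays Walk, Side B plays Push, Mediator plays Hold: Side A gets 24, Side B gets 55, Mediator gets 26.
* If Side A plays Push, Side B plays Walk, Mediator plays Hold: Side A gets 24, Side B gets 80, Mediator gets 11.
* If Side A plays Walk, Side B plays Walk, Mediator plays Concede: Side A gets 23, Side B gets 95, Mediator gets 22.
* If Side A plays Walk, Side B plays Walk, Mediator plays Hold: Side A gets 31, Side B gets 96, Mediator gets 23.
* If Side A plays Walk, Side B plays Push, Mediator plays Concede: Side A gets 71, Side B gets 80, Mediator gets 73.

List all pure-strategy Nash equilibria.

(Push, Walk, Concede), (Walk, Walk, Hold)

Side A against (Push, Concede): payoffs 87, 71 → best response Push.
Side A against (Push, Hold): payoffs 10, 24 → best response Walk.
Side A against (Walk, Concede): payoffs 87, 23 → best response Push.
Side A against (Walk, Hold): payoffs 24, 31 → best response Walk.
Side B against (Push, Concede): payoffs 65, 92 → best response Walk.
Side B against (Push, Hold): payoffs 82, 80 → best response Push.
Side B against (Walk, Concede): payoffs 80, 95 → best response Walk.
Side B against (Walk, Hold): payoffs 55, 96 → best response Walk.
Mediator against (Push, Push): payoffs 44, 75 → best response Hold.
Mediator against (Push, Walk): payoffs 65, 11 → best response Concede.
Mediator against (Walk, Push): payoffs 73, 26 → best response Concede.
Mediator against (Walk, Walk): payoffs 22, 23 → best response Hold.
Mutual best responses: (Push, Walk, Concede); (Walk, Walk, Hold).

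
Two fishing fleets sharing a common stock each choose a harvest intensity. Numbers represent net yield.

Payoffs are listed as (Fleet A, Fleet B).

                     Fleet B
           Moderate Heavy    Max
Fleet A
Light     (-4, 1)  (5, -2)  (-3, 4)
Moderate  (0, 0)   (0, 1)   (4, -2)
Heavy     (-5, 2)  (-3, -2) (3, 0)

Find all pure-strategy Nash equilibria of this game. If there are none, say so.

Mark each player's best response to every combination of opponents' strategies; a profile where every player is best-responding is a pure Nash equilibrium.
Fleet A against Moderate: payoffs -4, 0, -5 → best response Moderate.
Fleet A against Heavy: payoffs 5, 0, -3 → best response Light.
Fleet A against Max: payoffs -3, 4, 3 → best response Moderate.
Fleet B against Light: payoffs 1, -2, 4 → best response Max.
Fleet B against Moderate: payoffs 0, 1, -2 → best response Heavy.
Fleet B against Heavy: payoffs 2, -2, 0 → best response Moderate.
No profile is a mutual best response for all players.

This game has no pure Nash equilibrium.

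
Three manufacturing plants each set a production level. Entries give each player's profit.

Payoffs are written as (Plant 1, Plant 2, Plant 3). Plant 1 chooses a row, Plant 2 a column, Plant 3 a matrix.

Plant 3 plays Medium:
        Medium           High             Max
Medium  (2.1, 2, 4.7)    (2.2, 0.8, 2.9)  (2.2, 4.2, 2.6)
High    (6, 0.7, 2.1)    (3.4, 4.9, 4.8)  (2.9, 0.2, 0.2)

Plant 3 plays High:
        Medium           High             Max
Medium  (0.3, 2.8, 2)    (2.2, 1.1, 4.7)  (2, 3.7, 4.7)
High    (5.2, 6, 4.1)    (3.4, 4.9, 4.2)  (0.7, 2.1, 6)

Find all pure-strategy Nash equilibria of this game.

(Medium, Max, High); (High, Medium, High); (High, High, Medium)

Mark each player's best response to every combination of opponents' strategies; a profile where every player is best-responding is a pure Nash equilibrium.
Plant 1 against (Medium, Medium): payoffs 2.1, 6 → best response High.
Plant 1 against (Medium, High): payoffs 0.3, 5.2 → best response High.
Plant 1 against (High, Medium): payoffs 2.2, 3.4 → best response High.
Plant 1 against (High, High): payoffs 2.2, 3.4 → best response High.
Plant 1 against (Max, Medium): payoffs 2.2, 2.9 → best response High.
Plant 1 against (Max, High): payoffs 2, 0.7 → best response Medium.
Plant 2 against (Medium, Medium): payoffs 2, 0.8, 4.2 → best response Max.
Plant 2 against (Medium, High): payoffs 2.8, 1.1, 3.7 → best response Max.
Plant 2 against (High, Medium): payoffs 0.7, 4.9, 0.2 → best response High.
Plant 2 against (High, High): payoffs 6, 4.9, 2.1 → best response Medium.
Plant 3 against (Medium, Medium): payoffs 4.7, 2 → best response Medium.
Plant 3 against (Medium, High): payoffs 2.9, 4.7 → best response High.
Plant 3 against (Medium, Max): payoffs 2.6, 4.7 → best response High.
Plant 3 against (High, Medium): payoffs 2.1, 4.1 → best response High.
Plant 3 against (High, High): payoffs 4.8, 4.2 → best response Medium.
Plant 3 against (High, Max): payoffs 0.2, 6 → best response High.
Mutual best responses: (Medium, Max, High); (High, Medium, High); (High, High, Medium).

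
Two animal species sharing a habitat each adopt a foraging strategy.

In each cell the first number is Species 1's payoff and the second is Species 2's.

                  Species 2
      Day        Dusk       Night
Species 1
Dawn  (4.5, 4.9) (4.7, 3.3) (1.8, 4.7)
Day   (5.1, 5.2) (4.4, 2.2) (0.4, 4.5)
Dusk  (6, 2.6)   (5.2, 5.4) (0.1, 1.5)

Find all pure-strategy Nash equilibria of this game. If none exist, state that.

The unique pure-strategy Nash equilibrium is (Dusk, Dusk).

Species 1 against Day: payoffs 4.5, 5.1, 6 → best response Dusk.
Species 1 against Dusk: payoffs 4.7, 4.4, 5.2 → best response Dusk.
Species 1 against Night: payoffs 1.8, 0.4, 0.1 → best response Dawn.
Species 2 against Dawn: payoffs 4.9, 3.3, 4.7 → best response Day.
Species 2 against Day: payoffs 5.2, 2.2, 4.5 → best response Day.
Species 2 against Dusk: payoffs 2.6, 5.4, 1.5 → best response Dusk.
Mutual best responses: (Dusk, Dusk).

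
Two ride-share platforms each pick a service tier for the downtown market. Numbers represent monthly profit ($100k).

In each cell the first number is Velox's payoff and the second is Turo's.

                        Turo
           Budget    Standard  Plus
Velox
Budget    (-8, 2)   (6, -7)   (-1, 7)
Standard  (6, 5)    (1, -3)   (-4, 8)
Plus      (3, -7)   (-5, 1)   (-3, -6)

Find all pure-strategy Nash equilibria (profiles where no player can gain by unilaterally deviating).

Velox against Budget: payoffs -8, 6, 3 → best response Standard.
Velox against Standard: payoffs 6, 1, -5 → best response Budget.
Velox against Plus: payoffs -1, -4, -3 → best response Budget.
Turo against Budget: payoffs 2, -7, 7 → best response Plus.
Turo against Standard: payoffs 5, -3, 8 → best response Plus.
Turo against Plus: payoffs -7, 1, -6 → best response Standard.
Mutual best responses: (Budget, Plus).

Pure NE: (Budget, Plus)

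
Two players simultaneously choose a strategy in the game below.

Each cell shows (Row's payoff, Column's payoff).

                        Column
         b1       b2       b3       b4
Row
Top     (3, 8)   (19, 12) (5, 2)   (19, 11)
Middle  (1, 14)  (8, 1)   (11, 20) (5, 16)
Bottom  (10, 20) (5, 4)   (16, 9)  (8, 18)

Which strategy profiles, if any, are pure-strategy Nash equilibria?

The pure Nash equilibria are (Top, b2); (Bottom, b1).

(Top, b1): Row can switch to Bottom (3 → 10). Not NE.
(Top, b2): Row gets 19, best alternative 8; Column gets 12, best alternative 11. No profitable deviation — NE.
(Top, b3): Row can switch to Middle (5 → 11). Not NE.
(Top, b4): Column can switch to b2 (11 → 12). Not NE.
(Middle, b1): Row can switch to Top (1 → 3). Not NE.
(Middle, b2): Row can switch to Top (8 → 19). Not NE.
(Middle, b3): Row can switch to Bottom (11 → 16). Not NE.
(Middle, b4): Row can switch to Top (5 → 19). Not NE.
(Bottom, b1): Row gets 10, best alternative 3; Column gets 20, best alternative 18. No profitable deviation — NE.
(Bottom, b2): Row can switch to Top (5 → 19). Not NE.
(Bottom, b3): Column can switch to b1 (9 → 20). Not NE.
(Bottom, b4): Row can switch to Top (8 → 19). Not NE.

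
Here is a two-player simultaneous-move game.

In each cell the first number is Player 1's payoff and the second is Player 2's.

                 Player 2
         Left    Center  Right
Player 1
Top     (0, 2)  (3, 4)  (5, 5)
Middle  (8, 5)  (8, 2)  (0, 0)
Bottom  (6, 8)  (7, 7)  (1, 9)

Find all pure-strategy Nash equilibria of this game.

(Top, Right), (Middle, Left)

For each strategy profile, look for a profitable unilateral deviation.
(Top, Left): Player 1 can switch to Middle (0 → 8). Not NE.
(Top, Center): Player 1 can switch to Middle (3 → 8). Not NE.
(Top, Right): Player 1 gets 5, best alternative 1; Player 2 gets 5, best alternative 4. No profitable deviation — NE.
(Middle, Left): Player 1 gets 8, best alternative 6; Player 2 gets 5, best alternative 2. No profitable deviation — NE.
(Middle, Center): Player 2 can switch to Left (2 → 5). Not NE.
(Middle, Right): Player 1 can switch to Top (0 → 5). Not NE.
(Bottom, Left): Player 1 can switch to Middle (6 → 8). Not NE.
(Bottom, Center): Player 1 can switch to Middle (7 → 8). Not NE.
(Bottom, Right): Player 1 can switch to Top (1 → 5). Not NE.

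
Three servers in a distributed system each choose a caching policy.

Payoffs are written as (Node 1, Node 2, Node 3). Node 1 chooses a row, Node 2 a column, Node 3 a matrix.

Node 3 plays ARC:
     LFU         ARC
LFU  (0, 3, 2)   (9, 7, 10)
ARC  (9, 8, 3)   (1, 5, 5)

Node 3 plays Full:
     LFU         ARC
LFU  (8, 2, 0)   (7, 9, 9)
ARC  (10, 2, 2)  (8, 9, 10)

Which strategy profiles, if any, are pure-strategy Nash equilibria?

(LFU, LFU, ARC): Node 1 can switch to ARC (0 → 9). Not NE.
(LFU, LFU, Full): Node 1 can switch to ARC (8 → 10). Not NE.
(LFU, ARC, ARC): Node 1 gets 9, best alternative 1; Node 2 gets 7, best alternative 3; Node 3 gets 10, best alternative 9. No profitable deviation — NE.
(LFU, ARC, Full): Node 1 can switch to ARC (7 → 8). Not NE.
(ARC, LFU, ARC): Node 1 gets 9, best alternative 0; Node 2 gets 8, best alternative 5; Node 3 gets 3, best alternative 2. No profitable deviation — NE.
(ARC, LFU, Full): Node 2 can switch to ARC (2 → 9). Not NE.
(ARC, ARC, ARC): Node 1 can switch to LFU (1 → 9). Not NE.
(ARC, ARC, Full): Node 1 gets 8, best alternative 7; Node 2 gets 9, best alternative 2; Node 3 gets 10, best alternative 5. No profitable deviation — NE.

(LFU, ARC, ARC); (ARC, LFU, ARC); (ARC, ARC, Full)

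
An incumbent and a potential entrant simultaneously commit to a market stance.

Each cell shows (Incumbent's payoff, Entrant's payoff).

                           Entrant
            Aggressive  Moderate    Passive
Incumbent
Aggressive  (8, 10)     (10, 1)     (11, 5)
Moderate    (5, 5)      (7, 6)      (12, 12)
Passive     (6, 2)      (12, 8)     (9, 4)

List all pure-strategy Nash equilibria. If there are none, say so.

Incumbent against Aggressive: payoffs 8, 5, 6 → best response Aggressive.
Incumbent against Moderate: payoffs 10, 7, 12 → best response Passive.
Incumbent against Passive: payoffs 11, 12, 9 → best response Moderate.
Entrant against Aggressive: payoffs 10, 1, 5 → best response Aggressive.
Entrant against Moderate: payoffs 5, 6, 12 → best response Passive.
Entrant against Passive: payoffs 2, 8, 4 → best response Moderate.
Mutual best responses: (Aggressive, Aggressive); (Moderate, Passive); (Passive, Moderate).

The pure Nash equilibria are (Aggressive, Aggressive) and (Moderate, Passive) and (Passive, Moderate).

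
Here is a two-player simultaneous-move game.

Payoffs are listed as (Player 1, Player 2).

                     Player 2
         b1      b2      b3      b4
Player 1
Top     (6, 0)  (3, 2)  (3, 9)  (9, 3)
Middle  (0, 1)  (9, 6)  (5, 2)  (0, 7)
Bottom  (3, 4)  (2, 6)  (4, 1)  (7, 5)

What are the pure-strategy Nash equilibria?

This game has no pure Nash equilibrium.

(Top, b1): Player 2 can switch to b2 (0 → 2). Not NE.
(Top, b2): Player 1 can switch to Middle (3 → 9). Not NE.
(Top, b3): Player 1 can switch to Middle (3 → 5). Not NE.
(Top, b4): Player 2 can switch to b3 (3 → 9). Not NE.
(Middle, b1): Player 1 can switch to Top (0 → 6). Not NE.
(Middle, b2): Player 2 can switch to b4 (6 → 7). Not NE.
(Middle, b3): Player 2 can switch to b2 (2 → 6). Not NE.
(Middle, b4): Player 1 can switch to Top (0 → 9). Not NE.
(Bottom, b1): Player 1 can switch to Top (3 → 6). Not NE.
(Bottom, b2): Player 1 can switch to Top (2 → 3). Not NE.
(The remaining 2 profiles each have a profitable deviation by the same check.)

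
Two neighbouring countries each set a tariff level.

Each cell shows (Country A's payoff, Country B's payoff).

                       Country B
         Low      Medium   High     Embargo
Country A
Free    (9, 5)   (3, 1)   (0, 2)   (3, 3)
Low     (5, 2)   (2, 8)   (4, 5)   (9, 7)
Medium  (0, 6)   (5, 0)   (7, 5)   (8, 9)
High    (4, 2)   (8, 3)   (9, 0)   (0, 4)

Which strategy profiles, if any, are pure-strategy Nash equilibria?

Check each profile: it is a Nash equilibrium iff no player can strictly gain by switching unilaterally.
(Free, Low): Country A gets 9, best alternative 5; Country B gets 5, best alternative 3. No profitable deviation — NE.
(Free, Medium): Country A can switch to Medium (3 → 5). Not NE.
(Free, High): Country A can switch to Low (0 → 4). Not NE.
(Free, Embargo): Country A can switch to Low (3 → 9). Not NE.
(Low, Low): Country A can switch to Free (5 → 9). Not NE.
(Low, Medium): Country A can switch to Free (2 → 3). Not NE.
(Low, High): Country A can switch to Medium (4 → 7). Not NE.
(The remaining 9 profiles each have a profitable deviation by the same check.)

The unique pure-strategy Nash equilibrium is (Free, Low).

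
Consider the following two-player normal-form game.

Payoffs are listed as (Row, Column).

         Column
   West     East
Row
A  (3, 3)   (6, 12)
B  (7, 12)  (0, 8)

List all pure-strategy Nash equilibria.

Pure-strategy Nash equilibria: (A, East); (B, West)

Row against West: payoffs 3, 7 → best response B.
Row against East: payoffs 6, 0 → best response A.
Column against A: payoffs 3, 12 → best response East.
Column against B: payoffs 12, 8 → best response West.
Mutual best responses: (A, East); (B, West).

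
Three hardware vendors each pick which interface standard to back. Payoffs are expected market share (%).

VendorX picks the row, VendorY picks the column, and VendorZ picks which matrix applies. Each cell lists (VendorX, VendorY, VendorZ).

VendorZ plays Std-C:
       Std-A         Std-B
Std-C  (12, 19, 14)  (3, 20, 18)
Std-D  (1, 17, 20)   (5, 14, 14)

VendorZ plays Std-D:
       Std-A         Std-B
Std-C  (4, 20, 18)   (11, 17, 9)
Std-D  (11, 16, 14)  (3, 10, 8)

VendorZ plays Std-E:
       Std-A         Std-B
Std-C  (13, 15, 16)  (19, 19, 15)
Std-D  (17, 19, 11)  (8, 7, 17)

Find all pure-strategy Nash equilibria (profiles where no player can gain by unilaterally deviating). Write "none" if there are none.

No pure-strategy Nash equilibrium.

For each strategy profile, look for a profitable unilateral deviation.
(Std-C, Std-A, Std-C): VendorY can switch to Std-B (19 → 20). Not NE.
(Std-C, Std-A, Std-D): VendorX can switch to Std-D (4 → 11). Not NE.
(Std-C, Std-A, Std-E): VendorX can switch to Std-D (13 → 17). Not NE.
(Std-C, Std-B, Std-C): VendorX can switch to Std-D (3 → 5). Not NE.
(Std-C, Std-B, Std-D): VendorY can switch to Std-A (17 → 20). Not NE.
(Std-C, Std-B, Std-E): VendorZ can switch to Std-C (15 → 18). Not NE.
(Std-D, Std-A, Std-C): VendorX can switch to Std-C (1 → 12). Not NE.
(Std-D, Std-A, Std-D): VendorZ can switch to Std-C (14 → 20). Not NE.
(Std-D, Std-A, Std-E): VendorZ can switch to Std-C (11 → 20). Not NE.
(Std-D, Std-B, Std-C): VendorY can switch to Std-A (14 → 17). Not NE.
(The remaining 2 profiles each have a profitable deviation by the same check.)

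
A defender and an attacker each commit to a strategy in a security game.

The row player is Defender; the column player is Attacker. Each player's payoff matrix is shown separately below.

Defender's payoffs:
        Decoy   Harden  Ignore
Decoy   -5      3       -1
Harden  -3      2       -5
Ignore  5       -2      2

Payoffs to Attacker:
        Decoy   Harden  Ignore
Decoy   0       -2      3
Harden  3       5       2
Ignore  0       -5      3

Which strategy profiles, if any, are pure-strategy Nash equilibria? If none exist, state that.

(Decoy, Decoy): Defender can switch to Harden (-5 → -3). Not NE.
(Decoy, Harden): Attacker can switch to Decoy (-2 → 0). Not NE.
(Decoy, Ignore): Defender can switch to Ignore (-1 → 2). Not NE.
(Harden, Decoy): Defender can switch to Ignore (-3 → 5). Not NE.
(Harden, Harden): Defender can switch to Decoy (2 → 3). Not NE.
(Harden, Ignore): Defender can switch to Decoy (-5 → -1). Not NE.
(Ignore, Decoy): Attacker can switch to Ignore (0 → 3). Not NE.
(Ignore, Harden): Defender can switch to Decoy (-2 → 3). Not NE.
(Ignore, Ignore): Defender gets 2, best alternative -1; Attacker gets 3, best alternative 0. No profitable deviation — NE.

Pure NE: (Ignore, Ignore)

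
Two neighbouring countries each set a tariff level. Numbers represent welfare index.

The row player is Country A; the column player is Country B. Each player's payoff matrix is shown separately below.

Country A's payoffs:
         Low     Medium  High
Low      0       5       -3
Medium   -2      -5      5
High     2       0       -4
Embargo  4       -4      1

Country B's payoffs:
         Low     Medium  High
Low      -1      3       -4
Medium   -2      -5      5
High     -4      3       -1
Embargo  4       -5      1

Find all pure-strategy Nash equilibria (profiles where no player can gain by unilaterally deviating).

(Low, Medium); (Medium, High); (Embargo, Low)

Check each profile: it is a Nash equilibrium iff no player can strictly gain by switching unilaterally.
(Low, Low): Country A can switch to High (0 → 2). Not NE.
(Low, Medium): Country A gets 5, best alternative 0; Country B gets 3, best alternative -1. No profitable deviation — NE.
(Low, High): Country A can switch to Medium (-3 → 5). Not NE.
(Medium, Low): Country A can switch to Low (-2 → 0). Not NE.
(Medium, Medium): Country A can switch to Low (-5 → 5). Not NE.
(Medium, High): Country A gets 5, best alternative 1; Country B gets 5, best alternative -2. No profitable deviation — NE.
(High, Low): Country A can switch to Embargo (2 → 4). Not NE.
(High, Medium): Country A can switch to Low (0 → 5). Not NE.
(Embargo, Low): Country A gets 4, best alternative 2; Country B gets 4, best alternative 1. No profitable deviation — NE.
(The remaining 3 profiles each have a profitable deviation by the same check.)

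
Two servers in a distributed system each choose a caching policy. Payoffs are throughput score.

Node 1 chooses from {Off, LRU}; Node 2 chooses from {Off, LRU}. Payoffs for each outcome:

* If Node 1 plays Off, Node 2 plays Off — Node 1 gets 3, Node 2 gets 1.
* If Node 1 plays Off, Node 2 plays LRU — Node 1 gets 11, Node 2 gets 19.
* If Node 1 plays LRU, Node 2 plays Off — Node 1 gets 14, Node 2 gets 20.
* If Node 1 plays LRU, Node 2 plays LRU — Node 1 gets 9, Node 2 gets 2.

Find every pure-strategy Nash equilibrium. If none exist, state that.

Node 1 against Off: payoffs 3, 14 → best response LRU.
Node 1 against LRU: payoffs 11, 9 → best response Off.
Node 2 against Off: payoffs 1, 19 → best response LRU.
Node 2 against LRU: payoffs 20, 2 → best response Off.
Mutual best responses: (Off, LRU); (LRU, Off).

The pure Nash equilibria are (Off, LRU); (LRU, Off).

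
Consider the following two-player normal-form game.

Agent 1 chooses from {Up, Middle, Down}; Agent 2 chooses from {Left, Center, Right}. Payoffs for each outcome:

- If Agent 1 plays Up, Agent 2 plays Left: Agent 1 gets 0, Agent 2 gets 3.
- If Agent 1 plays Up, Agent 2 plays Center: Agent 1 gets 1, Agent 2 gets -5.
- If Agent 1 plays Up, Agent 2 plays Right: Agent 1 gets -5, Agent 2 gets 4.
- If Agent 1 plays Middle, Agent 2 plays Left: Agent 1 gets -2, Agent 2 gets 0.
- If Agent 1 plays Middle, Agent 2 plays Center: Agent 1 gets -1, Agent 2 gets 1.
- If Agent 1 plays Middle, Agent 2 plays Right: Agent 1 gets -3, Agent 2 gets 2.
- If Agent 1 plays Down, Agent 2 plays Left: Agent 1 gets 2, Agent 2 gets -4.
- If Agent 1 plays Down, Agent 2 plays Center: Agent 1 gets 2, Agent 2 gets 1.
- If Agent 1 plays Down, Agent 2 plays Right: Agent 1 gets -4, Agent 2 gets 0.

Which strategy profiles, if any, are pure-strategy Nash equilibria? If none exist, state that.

Mark each player's best response to every combination of opponents' strategies; a profile where every player is best-responding is a pure Nash equilibrium.
Agent 1 against Left: payoffs 0, -2, 2 → best response Down.
Agent 1 against Center: payoffs 1, -1, 2 → best response Down.
Agent 1 against Right: payoffs -5, -3, -4 → best response Middle.
Agent 2 against Up: payoffs 3, -5, 4 → best response Right.
Agent 2 against Middle: payoffs 0, 1, 2 → best response Right.
Agent 2 against Down: payoffs -4, 1, 0 → best response Center.
Mutual best responses: (Middle, Right); (Down, Center).

The pure Nash equilibria are (Middle, Right) and (Down, Center).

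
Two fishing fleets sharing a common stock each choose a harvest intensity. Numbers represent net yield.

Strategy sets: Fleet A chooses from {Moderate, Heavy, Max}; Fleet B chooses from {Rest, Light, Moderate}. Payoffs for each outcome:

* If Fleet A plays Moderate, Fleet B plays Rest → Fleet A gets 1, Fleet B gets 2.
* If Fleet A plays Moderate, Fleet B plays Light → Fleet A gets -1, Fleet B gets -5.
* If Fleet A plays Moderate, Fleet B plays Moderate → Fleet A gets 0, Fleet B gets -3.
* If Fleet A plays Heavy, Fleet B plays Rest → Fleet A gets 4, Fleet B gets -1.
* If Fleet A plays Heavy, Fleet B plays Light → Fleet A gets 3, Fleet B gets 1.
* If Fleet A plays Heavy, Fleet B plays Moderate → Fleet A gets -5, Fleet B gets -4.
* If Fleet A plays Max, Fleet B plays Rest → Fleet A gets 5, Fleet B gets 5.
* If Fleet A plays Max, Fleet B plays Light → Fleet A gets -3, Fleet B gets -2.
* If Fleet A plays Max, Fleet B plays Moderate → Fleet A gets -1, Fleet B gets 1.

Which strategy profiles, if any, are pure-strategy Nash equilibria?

(Heavy, Light) and (Max, Rest)

For each player, find the best response to each opponent profile; mutual best responses are the pure NE.
Fleet A against Rest: payoffs 1, 4, 5 → best response Max.
Fleet A against Light: payoffs -1, 3, -3 → best response Heavy.
Fleet A against Moderate: payoffs 0, -5, -1 → best response Moderate.
Fleet B against Moderate: payoffs 2, -5, -3 → best response Rest.
Fleet B against Heavy: payoffs -1, 1, -4 → best response Light.
Fleet B against Max: payoffs 5, -2, 1 → best response Rest.
Mutual best responses: (Heavy, Light); (Max, Rest).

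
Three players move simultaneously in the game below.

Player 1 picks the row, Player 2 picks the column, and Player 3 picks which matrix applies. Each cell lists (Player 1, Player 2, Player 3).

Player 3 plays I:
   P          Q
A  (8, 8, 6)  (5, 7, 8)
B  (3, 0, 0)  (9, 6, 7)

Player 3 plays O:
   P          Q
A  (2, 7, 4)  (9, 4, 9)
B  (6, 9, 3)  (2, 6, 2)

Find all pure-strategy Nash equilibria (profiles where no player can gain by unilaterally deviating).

(A, P, I): Player 1 gets 8, best alternative 3; Player 2 gets 8, best alternative 7; Player 3 gets 6, best alternative 4. No profitable deviation — NE.
(A, P, O): Player 1 can switch to B (2 → 6). Not NE.
(A, Q, I): Player 1 can switch to B (5 → 9). Not NE.
(A, Q, O): Player 2 can switch to P (4 → 7). Not NE.
(B, P, I): Player 1 can switch to A (3 → 8). Not NE.
(B, P, O): Player 1 gets 6, best alternative 2; Player 2 gets 9, best alternative 6; Player 3 gets 3, best alternative 0. No profitable deviation — NE.
(B, Q, I): Player 1 gets 9, best alternative 5; Player 2 gets 6, best alternative 0; Player 3 gets 7, best alternative 2. No profitable deviation — NE.
(B, Q, O): Player 1 can switch to A (2 → 9). Not NE.

Pure-strategy Nash equilibria: (A, P, I); (B, P, O); (B, Q, I)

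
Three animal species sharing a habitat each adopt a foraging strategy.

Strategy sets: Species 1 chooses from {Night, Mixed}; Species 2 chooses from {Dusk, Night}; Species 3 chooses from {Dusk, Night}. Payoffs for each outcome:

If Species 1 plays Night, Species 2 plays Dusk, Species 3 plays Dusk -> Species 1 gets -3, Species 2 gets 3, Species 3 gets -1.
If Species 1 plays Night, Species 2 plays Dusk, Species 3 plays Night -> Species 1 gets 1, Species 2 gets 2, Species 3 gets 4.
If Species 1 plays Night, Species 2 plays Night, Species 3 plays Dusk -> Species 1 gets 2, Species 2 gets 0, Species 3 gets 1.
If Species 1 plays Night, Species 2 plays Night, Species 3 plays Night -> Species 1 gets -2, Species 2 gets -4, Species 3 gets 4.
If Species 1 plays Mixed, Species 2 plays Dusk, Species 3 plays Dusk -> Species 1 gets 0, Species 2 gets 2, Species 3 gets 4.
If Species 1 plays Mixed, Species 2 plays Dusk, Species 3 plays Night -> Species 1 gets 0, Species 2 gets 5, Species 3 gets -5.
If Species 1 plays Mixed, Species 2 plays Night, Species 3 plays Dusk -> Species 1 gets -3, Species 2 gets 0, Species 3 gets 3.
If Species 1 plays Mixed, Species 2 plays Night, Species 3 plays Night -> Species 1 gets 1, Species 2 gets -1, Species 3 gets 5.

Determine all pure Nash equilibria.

(Night, Dusk, Dusk): Species 1 can switch to Mixed (-3 → 0). Not NE.
(Night, Dusk, Night): Species 1 gets 1, best alternative 0; Species 2 gets 2, best alternative -4; Species 3 gets 4, best alternative -1. No profitable deviation — NE.
(Night, Night, Dusk): Species 2 can switch to Dusk (0 → 3). Not NE.
(Night, Night, Night): Species 1 can switch to Mixed (-2 → 1). Not NE.
(Mixed, Dusk, Dusk): Species 1 gets 0, best alternative -3; Species 2 gets 2, best alternative 0; Species 3 gets 4, best alternative -5. No profitable deviation — NE.
(Mixed, Dusk, Night): Species 1 can switch to Night (0 → 1). Not NE.
(Mixed, Night, Dusk): Species 1 can switch to Night (-3 → 2). Not NE.
(Mixed, Night, Night): Species 2 can switch to Dusk (-1 → 5). Not NE.

The pure Nash equilibria are (Night, Dusk, Night), (Mixed, Dusk, Dusk).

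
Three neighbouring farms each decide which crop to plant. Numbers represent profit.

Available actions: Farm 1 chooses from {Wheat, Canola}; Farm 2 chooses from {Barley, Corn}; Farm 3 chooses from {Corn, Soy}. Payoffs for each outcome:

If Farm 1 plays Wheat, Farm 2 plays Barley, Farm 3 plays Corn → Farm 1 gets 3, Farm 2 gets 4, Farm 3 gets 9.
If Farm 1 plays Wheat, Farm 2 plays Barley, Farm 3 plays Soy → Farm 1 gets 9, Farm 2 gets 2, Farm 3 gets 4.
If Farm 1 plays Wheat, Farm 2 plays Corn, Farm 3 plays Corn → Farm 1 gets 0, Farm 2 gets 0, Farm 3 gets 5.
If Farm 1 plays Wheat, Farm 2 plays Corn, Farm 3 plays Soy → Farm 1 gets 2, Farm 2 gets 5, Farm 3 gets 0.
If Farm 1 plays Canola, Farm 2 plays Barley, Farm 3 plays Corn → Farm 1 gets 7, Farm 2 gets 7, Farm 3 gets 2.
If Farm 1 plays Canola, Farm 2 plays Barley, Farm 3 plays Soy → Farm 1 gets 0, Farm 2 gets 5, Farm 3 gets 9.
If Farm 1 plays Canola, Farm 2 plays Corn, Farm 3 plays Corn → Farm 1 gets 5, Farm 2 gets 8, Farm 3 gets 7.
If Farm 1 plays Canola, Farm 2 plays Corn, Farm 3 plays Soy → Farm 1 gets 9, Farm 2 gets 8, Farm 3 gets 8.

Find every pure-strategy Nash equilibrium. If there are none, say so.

The unique pure-strategy Nash equilibrium is (Canola, Corn, Soy).

(Wheat, Barley, Corn): Farm 1 can switch to Canola (3 → 7). Not NE.
(Wheat, Barley, Soy): Farm 2 can switch to Corn (2 → 5). Not NE.
(Wheat, Corn, Corn): Farm 1 can switch to Canola (0 → 5). Not NE.
(Wheat, Corn, Soy): Farm 1 can switch to Canola (2 → 9). Not NE.
(Canola, Barley, Corn): Farm 2 can switch to Corn (7 → 8). Not NE.
(Canola, Barley, Soy): Farm 1 can switch to Wheat (0 → 9). Not NE.
(Canola, Corn, Soy): Farm 1 gets 9, best alternative 2; Farm 2 gets 8, best alternative 5; Farm 3 gets 8, best alternative 7. No profitable deviation — NE.
(The remaining 1 profile has a profitable deviation by the same check.)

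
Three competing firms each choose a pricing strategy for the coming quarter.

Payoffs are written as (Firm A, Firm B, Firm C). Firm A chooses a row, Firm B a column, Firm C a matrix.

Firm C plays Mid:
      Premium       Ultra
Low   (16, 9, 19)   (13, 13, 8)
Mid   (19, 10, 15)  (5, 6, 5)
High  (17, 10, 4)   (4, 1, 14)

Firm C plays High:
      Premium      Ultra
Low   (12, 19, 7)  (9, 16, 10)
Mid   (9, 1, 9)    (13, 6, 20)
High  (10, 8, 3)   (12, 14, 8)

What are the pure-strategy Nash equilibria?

Check each profile: it is a Nash equilibrium iff no player can strictly gain by switching unilaterally.
(Low, Premium, Mid): Firm A can switch to Mid (16 → 19). Not NE.
(Low, Premium, High): Firm C can switch to Mid (7 → 19). Not NE.
(Low, Ultra, Mid): Firm C can switch to High (8 → 10). Not NE.
(Low, Ultra, High): Firm A can switch to Mid (9 → 13). Not NE.
(Mid, Premium, Mid): Firm A gets 19, best alternative 17; Firm B gets 10, best alternative 6; Firm C gets 15, best alternative 9. No profitable deviation — NE.
(Mid, Premium, High): Firm A can switch to Low (9 → 12). Not NE.
(Mid, Ultra, Mid): Firm A can switch to Low (5 → 13). Not NE.
(Mid, Ultra, High): Firm A gets 13, best alternative 12; Firm B gets 6, best alternative 1; Firm C gets 20, best alternative 5. No profitable deviation — NE.
(High, Premium, Mid): Firm A can switch to Mid (17 → 19). Not NE.
(High, Premium, High): Firm A can switch to Low (10 → 12). Not NE.
(High, Ultra, Mid): Firm A can switch to Low (4 → 13). Not NE.
(High, Ultra, High): Firm A can switch to Mid (12 → 13). Not NE.

The pure Nash equilibria are (Mid, Premium, Mid), (Mid, Ultra, High).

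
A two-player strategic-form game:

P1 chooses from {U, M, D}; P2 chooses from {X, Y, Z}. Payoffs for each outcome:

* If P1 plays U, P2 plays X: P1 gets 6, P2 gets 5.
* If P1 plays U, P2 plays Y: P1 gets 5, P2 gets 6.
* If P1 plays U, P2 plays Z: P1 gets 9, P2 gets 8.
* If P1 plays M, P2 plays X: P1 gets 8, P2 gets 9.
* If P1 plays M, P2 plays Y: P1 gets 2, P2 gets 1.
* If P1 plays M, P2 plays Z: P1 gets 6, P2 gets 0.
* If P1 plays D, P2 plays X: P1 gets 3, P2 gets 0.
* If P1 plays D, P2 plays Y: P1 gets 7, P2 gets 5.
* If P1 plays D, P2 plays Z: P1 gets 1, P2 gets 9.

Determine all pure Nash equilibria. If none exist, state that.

(U, Z); (M, X)

For each player, find the best response to each opponent profile; mutual best responses are the pure NE.
P1 against X: payoffs 6, 8, 3 → best response M.
P1 against Y: payoffs 5, 2, 7 → best response D.
P1 against Z: payoffs 9, 6, 1 → best response U.
P2 against U: payoffs 5, 6, 8 → best response Z.
P2 against M: payoffs 9, 1, 0 → best response X.
P2 against D: payoffs 0, 5, 9 → best response Z.
Mutual best responses: (U, Z); (M, X).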